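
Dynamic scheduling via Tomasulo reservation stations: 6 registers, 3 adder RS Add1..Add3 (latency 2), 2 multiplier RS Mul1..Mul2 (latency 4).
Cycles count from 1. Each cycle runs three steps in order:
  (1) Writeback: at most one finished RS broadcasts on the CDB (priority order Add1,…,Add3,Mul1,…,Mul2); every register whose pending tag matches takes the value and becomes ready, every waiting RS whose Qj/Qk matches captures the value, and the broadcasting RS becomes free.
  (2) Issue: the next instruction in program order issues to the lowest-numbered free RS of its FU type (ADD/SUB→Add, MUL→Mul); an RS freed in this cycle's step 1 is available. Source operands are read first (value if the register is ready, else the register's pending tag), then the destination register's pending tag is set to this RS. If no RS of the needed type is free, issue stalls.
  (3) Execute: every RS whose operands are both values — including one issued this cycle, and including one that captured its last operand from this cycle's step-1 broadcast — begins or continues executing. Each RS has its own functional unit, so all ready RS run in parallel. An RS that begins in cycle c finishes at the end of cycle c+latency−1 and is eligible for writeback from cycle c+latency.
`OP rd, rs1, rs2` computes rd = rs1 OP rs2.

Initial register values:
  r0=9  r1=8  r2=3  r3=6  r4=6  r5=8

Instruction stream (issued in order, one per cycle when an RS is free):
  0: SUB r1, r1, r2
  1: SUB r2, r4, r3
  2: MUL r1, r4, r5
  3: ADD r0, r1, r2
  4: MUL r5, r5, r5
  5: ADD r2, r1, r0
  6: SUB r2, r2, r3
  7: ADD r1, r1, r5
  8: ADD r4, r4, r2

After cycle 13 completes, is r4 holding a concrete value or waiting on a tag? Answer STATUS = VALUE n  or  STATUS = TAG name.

c1: issue SUB r1<-Add1 | r0:9,r1:Add1,r2:3,r3:6,r4:6,r5:8
c2: issue SUB r2<-Add2 | r0:9,r1:Add1,r2:Add2,r3:6,r4:6,r5:8
c3: CDB Add1=5; issue MUL r1<-Mul1 | r0:9,r1:Mul1,r2:Add2,r3:6,r4:6,r5:8
c4: CDB Add2=0; issue ADD r0<-Add1 | r0:Add1,r1:Mul1,r2:0,r3:6,r4:6,r5:8
c5: issue MUL r5<-Mul2 | r0:Add1,r1:Mul1,r2:0,r3:6,r4:6,r5:Mul2
c6: issue ADD r2<-Add2 | r0:Add1,r1:Mul1,r2:Add2,r3:6,r4:6,r5:Mul2
c7: CDB Mul1=48; issue SUB r2<-Add3 | r0:Add1,r1:48,r2:Add3,r3:6,r4:6,r5:Mul2
c8: stall | r0:Add1,r1:48,r2:Add3,r3:6,r4:6,r5:Mul2
c9: CDB Add1=48; issue ADD r1<-Add1 | r0:48,r1:Add1,r2:Add3,r3:6,r4:6,r5:Mul2
c10: CDB Mul2=64; stall | r0:48,r1:Add1,r2:Add3,r3:6,r4:6,r5:64
c11: CDB Add2=96; issue ADD r4<-Add2 | r0:48,r1:Add1,r2:Add3,r3:6,r4:Add2,r5:64
c12: CDB Add1=112 | r0:48,r1:112,r2:Add3,r3:6,r4:Add2,r5:64
c13: CDB Add3=90 | r0:48,r1:112,r2:90,r3:6,r4:Add2,r5:64

STATUS = TAG Add2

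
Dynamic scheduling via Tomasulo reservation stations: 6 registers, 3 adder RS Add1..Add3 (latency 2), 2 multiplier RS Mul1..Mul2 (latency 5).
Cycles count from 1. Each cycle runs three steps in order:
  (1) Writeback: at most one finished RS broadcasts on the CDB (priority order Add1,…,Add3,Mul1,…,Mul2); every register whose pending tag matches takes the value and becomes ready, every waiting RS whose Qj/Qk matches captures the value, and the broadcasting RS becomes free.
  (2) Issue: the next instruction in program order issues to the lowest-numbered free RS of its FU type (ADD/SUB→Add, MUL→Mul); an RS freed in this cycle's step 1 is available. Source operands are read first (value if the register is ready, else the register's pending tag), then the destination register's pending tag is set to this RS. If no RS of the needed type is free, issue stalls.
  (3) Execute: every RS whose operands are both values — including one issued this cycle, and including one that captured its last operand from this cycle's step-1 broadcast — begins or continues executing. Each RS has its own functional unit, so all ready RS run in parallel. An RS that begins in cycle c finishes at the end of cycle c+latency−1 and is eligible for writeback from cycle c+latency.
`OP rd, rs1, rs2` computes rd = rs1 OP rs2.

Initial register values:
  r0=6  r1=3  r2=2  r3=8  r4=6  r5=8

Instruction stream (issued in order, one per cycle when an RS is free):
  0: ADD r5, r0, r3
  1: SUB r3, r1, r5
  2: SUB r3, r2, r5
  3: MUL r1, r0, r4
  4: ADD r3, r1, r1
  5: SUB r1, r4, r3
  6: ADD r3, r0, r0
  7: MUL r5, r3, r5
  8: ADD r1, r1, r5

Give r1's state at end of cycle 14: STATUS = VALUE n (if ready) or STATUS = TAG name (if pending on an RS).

  c1: issue ADD r5<-Add1  regs: r0:6,r1:3,r2:2,r3:8,r4:6,r5:Add1
  c2: issue SUB r3<-Add2  regs: r0:6,r1:3,r2:2,r3:Add2,r4:6,r5:Add1
  c3: CDB Add1=14; issue SUB r3<-Add1  regs: r0:6,r1:3,r2:2,r3:Add1,r4:6,r5:14
  c4: issue MUL r1<-Mul1  regs: r0:6,r1:Mul1,r2:2,r3:Add1,r4:6,r5:14
  c5: CDB Add1=-12; issue ADD r3<-Add1  regs: r0:6,r1:Mul1,r2:2,r3:Add1,r4:6,r5:14
  c6: CDB Add2=-11; issue SUB r1<-Add2  regs: r0:6,r1:Add2,r2:2,r3:Add1,r4:6,r5:14
  c7: issue ADD r3<-Add3  regs: r0:6,r1:Add2,r2:2,r3:Add3,r4:6,r5:14
  c8: issue MUL r5<-Mul2  regs: r0:6,r1:Add2,r2:2,r3:Add3,r4:6,r5:Mul2
  c9: CDB Add3=12; issue ADD r1<-Add3  regs: r0:6,r1:Add3,r2:2,r3:12,r4:6,r5:Mul2
  c10: CDB Mul1=36  regs: r0:6,r1:Add3,r2:2,r3:12,r4:6,r5:Mul2
  c11: -  regs: r0:6,r1:Add3,r2:2,r3:12,r4:6,r5:Mul2
  c12: CDB Add1=72  regs: r0:6,r1:Add3,r2:2,r3:12,r4:6,r5:Mul2
  c13: -  regs: r0:6,r1:Add3,r2:2,r3:12,r4:6,r5:Mul2
  c14: CDB Add2=-66  regs: r0:6,r1:Add3,r2:2,r3:12,r4:6,r5:Mul2

STATUS = TAG Add3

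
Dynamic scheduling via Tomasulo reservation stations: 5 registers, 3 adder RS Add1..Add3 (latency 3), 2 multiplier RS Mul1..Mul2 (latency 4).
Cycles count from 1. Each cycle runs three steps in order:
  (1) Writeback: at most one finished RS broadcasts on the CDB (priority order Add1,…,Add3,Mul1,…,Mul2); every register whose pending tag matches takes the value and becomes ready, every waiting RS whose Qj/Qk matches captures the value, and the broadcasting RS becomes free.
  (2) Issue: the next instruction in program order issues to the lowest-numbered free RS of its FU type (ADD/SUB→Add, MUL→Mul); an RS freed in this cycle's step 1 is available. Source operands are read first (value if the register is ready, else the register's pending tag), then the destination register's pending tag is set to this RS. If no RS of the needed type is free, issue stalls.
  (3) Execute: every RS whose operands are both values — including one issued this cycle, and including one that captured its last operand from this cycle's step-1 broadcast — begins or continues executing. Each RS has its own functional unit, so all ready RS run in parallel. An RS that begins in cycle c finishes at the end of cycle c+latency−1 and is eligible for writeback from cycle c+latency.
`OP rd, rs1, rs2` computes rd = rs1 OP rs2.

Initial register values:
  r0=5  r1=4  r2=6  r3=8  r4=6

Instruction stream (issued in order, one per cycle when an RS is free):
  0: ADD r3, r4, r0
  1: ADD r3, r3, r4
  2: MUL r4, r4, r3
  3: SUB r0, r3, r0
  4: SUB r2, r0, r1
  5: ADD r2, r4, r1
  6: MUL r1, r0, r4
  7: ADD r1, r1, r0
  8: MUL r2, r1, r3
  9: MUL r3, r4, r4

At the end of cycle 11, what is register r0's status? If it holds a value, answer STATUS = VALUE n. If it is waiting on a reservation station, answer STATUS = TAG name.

STATUS = VALUE 12

c1: issue ADD r3<-Add1 | r0:5,r1:4,r2:6,r3:Add1,r4:6
c2: issue ADD r3<-Add2 | r0:5,r1:4,r2:6,r3:Add2,r4:6
c3: issue MUL r4<-Mul1 | r0:5,r1:4,r2:6,r3:Add2,r4:Mul1
c4: CDB Add1=11; issue SUB r0<-Add1 | r0:Add1,r1:4,r2:6,r3:Add2,r4:Mul1
c5: issue SUB r2<-Add3 | r0:Add1,r1:4,r2:Add3,r3:Add2,r4:Mul1
c6: stall | r0:Add1,r1:4,r2:Add3,r3:Add2,r4:Mul1
c7: CDB Add2=17; issue ADD r2<-Add2 | r0:Add1,r1:4,r2:Add2,r3:17,r4:Mul1
c8: issue MUL r1<-Mul2 | r0:Add1,r1:Mul2,r2:Add2,r3:17,r4:Mul1
c9: stall | r0:Add1,r1:Mul2,r2:Add2,r3:17,r4:Mul1
c10: CDB Add1=12; issue ADD r1<-Add1 | r0:12,r1:Add1,r2:Add2,r3:17,r4:Mul1
c11: CDB Mul1=102; issue MUL r2<-Mul1 | r0:12,r1:Add1,r2:Mul1,r3:17,r4:102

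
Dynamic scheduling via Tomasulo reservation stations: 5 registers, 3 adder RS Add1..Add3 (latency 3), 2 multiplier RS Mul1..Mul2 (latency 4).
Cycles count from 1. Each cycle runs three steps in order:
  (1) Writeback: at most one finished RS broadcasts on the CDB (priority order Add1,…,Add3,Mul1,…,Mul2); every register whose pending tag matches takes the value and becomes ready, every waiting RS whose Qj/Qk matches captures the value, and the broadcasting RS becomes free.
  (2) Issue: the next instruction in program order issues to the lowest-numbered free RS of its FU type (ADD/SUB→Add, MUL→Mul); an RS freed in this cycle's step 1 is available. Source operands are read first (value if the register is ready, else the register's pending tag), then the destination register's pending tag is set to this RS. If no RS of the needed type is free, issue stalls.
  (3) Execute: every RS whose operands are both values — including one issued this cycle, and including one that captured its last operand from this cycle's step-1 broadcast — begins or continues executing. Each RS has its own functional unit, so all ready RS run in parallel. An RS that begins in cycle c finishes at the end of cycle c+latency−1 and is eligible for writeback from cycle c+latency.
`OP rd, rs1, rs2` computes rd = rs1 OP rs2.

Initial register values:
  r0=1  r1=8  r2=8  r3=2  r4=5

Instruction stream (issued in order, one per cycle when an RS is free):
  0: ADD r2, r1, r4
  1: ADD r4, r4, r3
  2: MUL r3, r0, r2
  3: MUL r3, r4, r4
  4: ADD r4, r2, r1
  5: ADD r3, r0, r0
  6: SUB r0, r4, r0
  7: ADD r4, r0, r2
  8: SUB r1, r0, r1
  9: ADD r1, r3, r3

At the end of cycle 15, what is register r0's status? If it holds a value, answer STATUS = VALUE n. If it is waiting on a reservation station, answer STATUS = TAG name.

  c1: issue ADD r2<-Add1  regs: r0:1,r1:8,r2:Add1,r3:2,r4:5
  c2: issue ADD r4<-Add2  regs: r0:1,r1:8,r2:Add1,r3:2,r4:Add2
  c3: issue MUL r3<-Mul1  regs: r0:1,r1:8,r2:Add1,r3:Mul1,r4:Add2
  c4: CDB Add1=13; issue MUL r3<-Mul2  regs: r0:1,r1:8,r2:13,r3:Mul2,r4:Add2
  c5: CDB Add2=7; issue ADD r4<-Add1  regs: r0:1,r1:8,r2:13,r3:Mul2,r4:Add1
  c6: issue ADD r3<-Add2  regs: r0:1,r1:8,r2:13,r3:Add2,r4:Add1
  c7: issue SUB r0<-Add3  regs: r0:Add3,r1:8,r2:13,r3:Add2,r4:Add1
  c8: CDB Add1=21; issue ADD r4<-Add1  regs: r0:Add3,r1:8,r2:13,r3:Add2,r4:Add1
  c9: CDB Add2=2; issue SUB r1<-Add2  regs: r0:Add3,r1:Add2,r2:13,r3:2,r4:Add1
  c10: CDB Mul1=13; stall  regs: r0:Add3,r1:Add2,r2:13,r3:2,r4:Add1
  c11: CDB Add3=20; issue ADD r1<-Add3  regs: r0:20,r1:Add3,r2:13,r3:2,r4:Add1
  c12: CDB Mul2=49  regs: r0:20,r1:Add3,r2:13,r3:2,r4:Add1
  c13: -  regs: r0:20,r1:Add3,r2:13,r3:2,r4:Add1
  c14: CDB Add1=33  regs: r0:20,r1:Add3,r2:13,r3:2,r4:33
  c15: CDB Add2=12  regs: r0:20,r1:Add3,r2:13,r3:2,r4:33

STATUS = VALUE 20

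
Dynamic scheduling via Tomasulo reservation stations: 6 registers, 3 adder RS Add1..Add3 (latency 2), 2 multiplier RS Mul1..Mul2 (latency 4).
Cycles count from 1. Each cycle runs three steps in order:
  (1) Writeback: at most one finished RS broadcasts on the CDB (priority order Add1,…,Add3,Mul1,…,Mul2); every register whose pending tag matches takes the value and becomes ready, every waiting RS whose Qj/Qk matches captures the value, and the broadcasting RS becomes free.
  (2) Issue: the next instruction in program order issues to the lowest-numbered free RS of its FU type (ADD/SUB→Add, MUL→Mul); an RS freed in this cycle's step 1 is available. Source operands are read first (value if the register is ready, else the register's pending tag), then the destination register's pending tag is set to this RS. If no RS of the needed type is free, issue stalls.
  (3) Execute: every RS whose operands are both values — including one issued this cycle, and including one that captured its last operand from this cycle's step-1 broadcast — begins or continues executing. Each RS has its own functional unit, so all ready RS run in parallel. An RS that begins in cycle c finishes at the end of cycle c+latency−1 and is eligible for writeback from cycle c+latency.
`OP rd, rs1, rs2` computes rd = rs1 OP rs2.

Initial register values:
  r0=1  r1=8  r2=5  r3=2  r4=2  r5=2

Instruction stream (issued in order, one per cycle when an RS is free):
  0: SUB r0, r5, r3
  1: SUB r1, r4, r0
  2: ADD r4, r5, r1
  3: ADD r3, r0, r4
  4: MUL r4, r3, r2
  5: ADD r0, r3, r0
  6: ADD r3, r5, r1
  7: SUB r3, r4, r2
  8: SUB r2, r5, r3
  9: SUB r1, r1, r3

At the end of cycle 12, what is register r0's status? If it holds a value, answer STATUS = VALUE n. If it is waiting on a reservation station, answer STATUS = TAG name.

c1: issue SUB r0<-Add1 | r0:Add1,r1:8,r2:5,r3:2,r4:2,r5:2
c2: issue SUB r1<-Add2 | r0:Add1,r1:Add2,r2:5,r3:2,r4:2,r5:2
c3: CDB Add1=0; issue ADD r4<-Add1 | r0:0,r1:Add2,r2:5,r3:2,r4:Add1,r5:2
c4: issue ADD r3<-Add3 | r0:0,r1:Add2,r2:5,r3:Add3,r4:Add1,r5:2
c5: CDB Add2=2; issue MUL r4<-Mul1 | r0:0,r1:2,r2:5,r3:Add3,r4:Mul1,r5:2
c6: issue ADD r0<-Add2 | r0:Add2,r1:2,r2:5,r3:Add3,r4:Mul1,r5:2
c7: CDB Add1=4; issue ADD r3<-Add1 | r0:Add2,r1:2,r2:5,r3:Add1,r4:Mul1,r5:2
c8: stall | r0:Add2,r1:2,r2:5,r3:Add1,r4:Mul1,r5:2
c9: CDB Add1=4; issue SUB r3<-Add1 | r0:Add2,r1:2,r2:5,r3:Add1,r4:Mul1,r5:2
c10: CDB Add3=4; issue SUB r2<-Add3 | r0:Add2,r1:2,r2:Add3,r3:Add1,r4:Mul1,r5:2
c11: stall | r0:Add2,r1:2,r2:Add3,r3:Add1,r4:Mul1,r5:2
c12: CDB Add2=4; issue SUB r1<-Add2 | r0:4,r1:Add2,r2:Add3,r3:Add1,r4:Mul1,r5:2

STATUS = VALUE 4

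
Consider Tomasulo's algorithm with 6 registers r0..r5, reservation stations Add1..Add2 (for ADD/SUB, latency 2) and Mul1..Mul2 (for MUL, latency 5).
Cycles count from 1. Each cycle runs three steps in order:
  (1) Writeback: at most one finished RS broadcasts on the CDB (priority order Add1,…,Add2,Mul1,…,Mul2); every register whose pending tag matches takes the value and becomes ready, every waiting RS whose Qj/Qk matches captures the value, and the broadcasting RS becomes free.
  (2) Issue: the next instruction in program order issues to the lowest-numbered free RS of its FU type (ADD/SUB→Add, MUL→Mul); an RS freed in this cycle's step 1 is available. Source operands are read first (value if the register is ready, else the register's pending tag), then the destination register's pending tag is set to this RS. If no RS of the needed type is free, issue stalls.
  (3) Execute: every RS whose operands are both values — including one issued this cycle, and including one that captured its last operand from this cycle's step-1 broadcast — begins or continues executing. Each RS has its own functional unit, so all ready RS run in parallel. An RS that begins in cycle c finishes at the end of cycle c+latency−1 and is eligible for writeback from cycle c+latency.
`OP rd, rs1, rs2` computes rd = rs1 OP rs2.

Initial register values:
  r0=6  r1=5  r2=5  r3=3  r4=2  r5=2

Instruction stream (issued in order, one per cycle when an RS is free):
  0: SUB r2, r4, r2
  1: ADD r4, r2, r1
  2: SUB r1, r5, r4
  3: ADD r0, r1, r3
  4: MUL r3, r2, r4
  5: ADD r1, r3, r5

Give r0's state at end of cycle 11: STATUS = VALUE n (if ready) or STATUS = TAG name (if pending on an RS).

STATUS = VALUE 3

  c1: issue SUB r2<-Add1  regs: r0:6,r1:5,r2:Add1,r3:3,r4:2,r5:2
  c2: issue ADD r4<-Add2  regs: r0:6,r1:5,r2:Add1,r3:3,r4:Add2,r5:2
  c3: CDB Add1=-3; issue SUB r1<-Add1  regs: r0:6,r1:Add1,r2:-3,r3:3,r4:Add2,r5:2
  c4: stall  regs: r0:6,r1:Add1,r2:-3,r3:3,r4:Add2,r5:2
  c5: CDB Add2=2; issue ADD r0<-Add2  regs: r0:Add2,r1:Add1,r2:-3,r3:3,r4:2,r5:2
  c6: issue MUL r3<-Mul1  regs: r0:Add2,r1:Add1,r2:-3,r3:Mul1,r4:2,r5:2
  c7: CDB Add1=0; issue ADD r1<-Add1  regs: r0:Add2,r1:Add1,r2:-3,r3:Mul1,r4:2,r5:2
  c8: -  regs: r0:Add2,r1:Add1,r2:-3,r3:Mul1,r4:2,r5:2
  c9: CDB Add2=3  regs: r0:3,r1:Add1,r2:-3,r3:Mul1,r4:2,r5:2
  c10: -  regs: r0:3,r1:Add1,r2:-3,r3:Mul1,r4:2,r5:2
  c11: CDB Mul1=-6  regs: r0:3,r1:Add1,r2:-3,r3:-6,r4:2,r5:2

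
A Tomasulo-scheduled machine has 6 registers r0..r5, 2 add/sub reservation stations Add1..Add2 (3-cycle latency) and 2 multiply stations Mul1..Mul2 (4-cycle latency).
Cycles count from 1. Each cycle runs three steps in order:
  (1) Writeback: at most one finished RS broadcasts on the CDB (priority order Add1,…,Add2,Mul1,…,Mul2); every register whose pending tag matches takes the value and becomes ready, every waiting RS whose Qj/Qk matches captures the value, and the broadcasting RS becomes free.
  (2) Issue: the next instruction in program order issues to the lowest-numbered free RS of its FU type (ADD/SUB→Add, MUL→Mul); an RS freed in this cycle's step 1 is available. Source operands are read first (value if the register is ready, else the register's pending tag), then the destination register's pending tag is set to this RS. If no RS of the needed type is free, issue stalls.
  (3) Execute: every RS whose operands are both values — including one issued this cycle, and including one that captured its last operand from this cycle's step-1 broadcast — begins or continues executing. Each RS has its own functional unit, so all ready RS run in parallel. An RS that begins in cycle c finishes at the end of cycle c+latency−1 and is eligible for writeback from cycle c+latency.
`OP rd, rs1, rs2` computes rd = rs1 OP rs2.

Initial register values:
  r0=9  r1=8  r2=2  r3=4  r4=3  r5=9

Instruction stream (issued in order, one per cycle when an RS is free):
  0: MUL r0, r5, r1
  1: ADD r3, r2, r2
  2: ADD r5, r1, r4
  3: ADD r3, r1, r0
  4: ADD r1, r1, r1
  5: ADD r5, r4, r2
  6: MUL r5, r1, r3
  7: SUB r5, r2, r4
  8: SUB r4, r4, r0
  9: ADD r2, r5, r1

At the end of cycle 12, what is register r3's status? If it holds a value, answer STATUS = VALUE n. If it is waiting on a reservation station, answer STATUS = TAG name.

cycle 1: issue MUL r0<-Mul1 // r0:Mul1,r1:8,r2:2,r3:4,r4:3,r5:9
cycle 2: issue ADD r3<-Add1 // r0:Mul1,r1:8,r2:2,r3:Add1,r4:3,r5:9
cycle 3: issue ADD r5<-Add2 // r0:Mul1,r1:8,r2:2,r3:Add1,r4:3,r5:Add2
cycle 4: stall // r0:Mul1,r1:8,r2:2,r3:Add1,r4:3,r5:Add2
cycle 5: CDB Add1=4; issue ADD r3<-Add1 // r0:Mul1,r1:8,r2:2,r3:Add1,r4:3,r5:Add2
cycle 6: CDB Add2=11; issue ADD r1<-Add2 // r0:Mul1,r1:Add2,r2:2,r3:Add1,r4:3,r5:11
cycle 7: CDB Mul1=72; stall // r0:72,r1:Add2,r2:2,r3:Add1,r4:3,r5:11
cycle 8: stall // r0:72,r1:Add2,r2:2,r3:Add1,r4:3,r5:11
cycle 9: CDB Add2=16; issue ADD r5<-Add2 // r0:72,r1:16,r2:2,r3:Add1,r4:3,r5:Add2
cycle 10: CDB Add1=80; issue MUL r5<-Mul1 // r0:72,r1:16,r2:2,r3:80,r4:3,r5:Mul1
cycle 11: issue SUB r5<-Add1 // r0:72,r1:16,r2:2,r3:80,r4:3,r5:Add1
cycle 12: CDB Add2=5; issue SUB r4<-Add2 // r0:72,r1:16,r2:2,r3:80,r4:Add2,r5:Add1

STATUS = VALUE 80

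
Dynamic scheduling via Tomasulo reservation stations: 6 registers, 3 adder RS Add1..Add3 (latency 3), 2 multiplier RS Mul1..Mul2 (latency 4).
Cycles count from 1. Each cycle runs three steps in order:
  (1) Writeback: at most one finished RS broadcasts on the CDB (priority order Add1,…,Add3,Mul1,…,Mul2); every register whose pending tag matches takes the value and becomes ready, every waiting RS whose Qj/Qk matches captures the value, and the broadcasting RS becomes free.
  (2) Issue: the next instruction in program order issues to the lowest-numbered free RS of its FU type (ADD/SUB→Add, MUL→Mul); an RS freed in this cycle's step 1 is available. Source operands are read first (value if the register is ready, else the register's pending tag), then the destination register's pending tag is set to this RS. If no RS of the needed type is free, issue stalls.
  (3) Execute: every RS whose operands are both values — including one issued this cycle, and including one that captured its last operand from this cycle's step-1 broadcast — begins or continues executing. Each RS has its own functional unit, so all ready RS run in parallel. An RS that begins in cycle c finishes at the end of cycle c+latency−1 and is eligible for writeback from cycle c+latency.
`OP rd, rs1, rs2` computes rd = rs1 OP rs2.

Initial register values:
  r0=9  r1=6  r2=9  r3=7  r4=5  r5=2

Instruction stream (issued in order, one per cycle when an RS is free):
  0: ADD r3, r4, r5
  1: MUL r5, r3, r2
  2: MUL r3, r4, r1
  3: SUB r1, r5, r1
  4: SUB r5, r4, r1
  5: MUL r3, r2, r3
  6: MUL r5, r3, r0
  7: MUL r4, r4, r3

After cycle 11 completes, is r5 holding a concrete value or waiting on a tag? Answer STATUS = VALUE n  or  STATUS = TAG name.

STATUS = TAG Mul1

  c1: issue ADD r3<-Add1  regs: r0:9,r1:6,r2:9,r3:Add1,r4:5,r5:2
  c2: issue MUL r5<-Mul1  regs: r0:9,r1:6,r2:9,r3:Add1,r4:5,r5:Mul1
  c3: issue MUL r3<-Mul2  regs: r0:9,r1:6,r2:9,r3:Mul2,r4:5,r5:Mul1
  c4: CDB Add1=7; issue SUB r1<-Add1  regs: r0:9,r1:Add1,r2:9,r3:Mul2,r4:5,r5:Mul1
  c5: issue SUB r5<-Add2  regs: r0:9,r1:Add1,r2:9,r3:Mul2,r4:5,r5:Add2
  c6: stall  regs: r0:9,r1:Add1,r2:9,r3:Mul2,r4:5,r5:Add2
  c7: CDB Mul2=30; issue MUL r3<-Mul2  regs: r0:9,r1:Add1,r2:9,r3:Mul2,r4:5,r5:Add2
  c8: CDB Mul1=63; issue MUL r5<-Mul1  regs: r0:9,r1:Add1,r2:9,r3:Mul2,r4:5,r5:Mul1
  c9: stall  regs: r0:9,r1:Add1,r2:9,r3:Mul2,r4:5,r5:Mul1
  c10: stall  regs: r0:9,r1:Add1,r2:9,r3:Mul2,r4:5,r5:Mul1
  c11: CDB Add1=57; stall  regs: r0:9,r1:57,r2:9,r3:Mul2,r4:5,r5:Mul1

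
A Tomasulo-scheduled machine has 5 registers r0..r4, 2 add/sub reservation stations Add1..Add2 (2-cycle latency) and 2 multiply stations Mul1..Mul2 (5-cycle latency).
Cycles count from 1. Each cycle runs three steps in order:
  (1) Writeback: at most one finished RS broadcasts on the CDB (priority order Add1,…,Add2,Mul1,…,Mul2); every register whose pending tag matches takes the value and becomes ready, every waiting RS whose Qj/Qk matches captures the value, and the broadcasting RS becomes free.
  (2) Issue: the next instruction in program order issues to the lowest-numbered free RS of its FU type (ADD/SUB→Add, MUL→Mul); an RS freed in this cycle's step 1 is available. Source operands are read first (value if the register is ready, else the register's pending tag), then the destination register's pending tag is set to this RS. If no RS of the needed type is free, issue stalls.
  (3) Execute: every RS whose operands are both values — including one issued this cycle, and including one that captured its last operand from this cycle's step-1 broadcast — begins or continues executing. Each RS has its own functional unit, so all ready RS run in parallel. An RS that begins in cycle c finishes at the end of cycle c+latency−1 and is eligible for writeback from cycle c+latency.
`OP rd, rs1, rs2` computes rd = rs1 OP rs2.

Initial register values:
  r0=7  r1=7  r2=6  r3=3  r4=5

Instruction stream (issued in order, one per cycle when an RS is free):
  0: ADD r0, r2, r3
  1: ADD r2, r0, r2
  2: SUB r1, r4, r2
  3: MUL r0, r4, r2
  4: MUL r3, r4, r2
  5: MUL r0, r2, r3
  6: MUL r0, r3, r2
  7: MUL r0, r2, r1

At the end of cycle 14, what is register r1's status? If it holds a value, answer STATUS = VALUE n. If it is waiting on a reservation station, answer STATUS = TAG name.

STATUS = VALUE -10

cycle 1: issue ADD r0<-Add1 // r0:Add1,r1:7,r2:6,r3:3,r4:5
cycle 2: issue ADD r2<-Add2 // r0:Add1,r1:7,r2:Add2,r3:3,r4:5
cycle 3: CDB Add1=9; issue SUB r1<-Add1 // r0:9,r1:Add1,r2:Add2,r3:3,r4:5
cycle 4: issue MUL r0<-Mul1 // r0:Mul1,r1:Add1,r2:Add2,r3:3,r4:5
cycle 5: CDB Add2=15; issue MUL r3<-Mul2 // r0:Mul1,r1:Add1,r2:15,r3:Mul2,r4:5
cycle 6: stall // r0:Mul1,r1:Add1,r2:15,r3:Mul2,r4:5
cycle 7: CDB Add1=-10; stall // r0:Mul1,r1:-10,r2:15,r3:Mul2,r4:5
cycle 8: stall // r0:Mul1,r1:-10,r2:15,r3:Mul2,r4:5
cycle 9: stall // r0:Mul1,r1:-10,r2:15,r3:Mul2,r4:5
cycle 10: CDB Mul1=75; issue MUL r0<-Mul1 // r0:Mul1,r1:-10,r2:15,r3:Mul2,r4:5
cycle 11: CDB Mul2=75; issue MUL r0<-Mul2 // r0:Mul2,r1:-10,r2:15,r3:75,r4:5
cycle 12: stall // r0:Mul2,r1:-10,r2:15,r3:75,r4:5
cycle 13: stall // r0:Mul2,r1:-10,r2:15,r3:75,r4:5
cycle 14: stall // r0:Mul2,r1:-10,r2:15,r3:75,r4:5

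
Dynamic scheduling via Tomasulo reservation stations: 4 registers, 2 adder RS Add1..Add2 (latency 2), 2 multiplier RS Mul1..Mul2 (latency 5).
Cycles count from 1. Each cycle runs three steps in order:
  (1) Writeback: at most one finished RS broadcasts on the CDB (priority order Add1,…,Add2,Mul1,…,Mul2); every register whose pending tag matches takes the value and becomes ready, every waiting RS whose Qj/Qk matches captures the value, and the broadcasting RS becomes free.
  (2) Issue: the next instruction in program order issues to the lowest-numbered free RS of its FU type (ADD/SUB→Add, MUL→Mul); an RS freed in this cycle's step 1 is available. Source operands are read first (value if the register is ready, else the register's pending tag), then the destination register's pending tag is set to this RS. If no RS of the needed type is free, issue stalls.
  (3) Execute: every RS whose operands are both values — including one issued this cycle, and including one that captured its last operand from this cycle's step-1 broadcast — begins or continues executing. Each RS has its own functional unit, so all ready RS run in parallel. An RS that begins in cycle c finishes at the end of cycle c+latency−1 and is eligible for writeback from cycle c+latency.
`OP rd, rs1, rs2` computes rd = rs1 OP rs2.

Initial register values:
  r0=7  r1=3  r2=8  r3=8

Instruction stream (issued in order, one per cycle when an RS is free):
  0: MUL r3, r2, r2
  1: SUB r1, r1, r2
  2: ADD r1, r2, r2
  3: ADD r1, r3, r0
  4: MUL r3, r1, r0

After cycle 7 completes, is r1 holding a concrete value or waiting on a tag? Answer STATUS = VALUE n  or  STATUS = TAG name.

c1: issue MUL r3<-Mul1 | r0:7,r1:3,r2:8,r3:Mul1
c2: issue SUB r1<-Add1 | r0:7,r1:Add1,r2:8,r3:Mul1
c3: issue ADD r1<-Add2 | r0:7,r1:Add2,r2:8,r3:Mul1
c4: CDB Add1=-5; issue ADD r1<-Add1 | r0:7,r1:Add1,r2:8,r3:Mul1
c5: CDB Add2=16; issue MUL r3<-Mul2 | r0:7,r1:Add1,r2:8,r3:Mul2
c6: CDB Mul1=64 | r0:7,r1:Add1,r2:8,r3:Mul2
c7: - | r0:7,r1:Add1,r2:8,r3:Mul2

STATUS = TAG Add1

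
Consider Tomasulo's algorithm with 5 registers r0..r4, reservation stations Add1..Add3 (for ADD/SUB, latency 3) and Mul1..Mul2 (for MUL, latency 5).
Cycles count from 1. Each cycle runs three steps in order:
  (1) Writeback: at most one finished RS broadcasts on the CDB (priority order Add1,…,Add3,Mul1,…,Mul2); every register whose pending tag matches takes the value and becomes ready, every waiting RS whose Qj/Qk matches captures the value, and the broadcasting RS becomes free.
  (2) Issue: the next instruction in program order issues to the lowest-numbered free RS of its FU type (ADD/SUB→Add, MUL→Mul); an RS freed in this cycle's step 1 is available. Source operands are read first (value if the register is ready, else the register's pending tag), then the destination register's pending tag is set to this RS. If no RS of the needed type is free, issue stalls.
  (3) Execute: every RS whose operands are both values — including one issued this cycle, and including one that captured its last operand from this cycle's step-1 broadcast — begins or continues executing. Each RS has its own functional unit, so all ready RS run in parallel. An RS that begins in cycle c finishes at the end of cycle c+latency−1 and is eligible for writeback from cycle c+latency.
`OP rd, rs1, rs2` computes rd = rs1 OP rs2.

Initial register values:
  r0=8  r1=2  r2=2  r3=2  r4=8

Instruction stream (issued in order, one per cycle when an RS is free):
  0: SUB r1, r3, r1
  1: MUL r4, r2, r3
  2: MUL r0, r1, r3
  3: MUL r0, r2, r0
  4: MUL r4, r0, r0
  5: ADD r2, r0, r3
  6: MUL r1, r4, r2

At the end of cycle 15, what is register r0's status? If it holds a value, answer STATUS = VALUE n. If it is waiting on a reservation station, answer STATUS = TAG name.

c1: issue SUB r1<-Add1 | r0:8,r1:Add1,r2:2,r3:2,r4:8
c2: issue MUL r4<-Mul1 | r0:8,r1:Add1,r2:2,r3:2,r4:Mul1
c3: issue MUL r0<-Mul2 | r0:Mul2,r1:Add1,r2:2,r3:2,r4:Mul1
c4: CDB Add1=0; stall | r0:Mul2,r1:0,r2:2,r3:2,r4:Mul1
c5: stall | r0:Mul2,r1:0,r2:2,r3:2,r4:Mul1
c6: stall | r0:Mul2,r1:0,r2:2,r3:2,r4:Mul1
c7: CDB Mul1=4; issue MUL r0<-Mul1 | r0:Mul1,r1:0,r2:2,r3:2,r4:4
c8: stall | r0:Mul1,r1:0,r2:2,r3:2,r4:4
c9: CDB Mul2=0; issue MUL r4<-Mul2 | r0:Mul1,r1:0,r2:2,r3:2,r4:Mul2
c10: issue ADD r2<-Add1 | r0:Mul1,r1:0,r2:Add1,r3:2,r4:Mul2
c11: stall | r0:Mul1,r1:0,r2:Add1,r3:2,r4:Mul2
c12: stall | r0:Mul1,r1:0,r2:Add1,r3:2,r4:Mul2
c13: stall | r0:Mul1,r1:0,r2:Add1,r3:2,r4:Mul2
c14: CDB Mul1=0; issue MUL r1<-Mul1 | r0:0,r1:Mul1,r2:Add1,r3:2,r4:Mul2
c15: - | r0:0,r1:Mul1,r2:Add1,r3:2,r4:Mul2

STATUS = VALUE 0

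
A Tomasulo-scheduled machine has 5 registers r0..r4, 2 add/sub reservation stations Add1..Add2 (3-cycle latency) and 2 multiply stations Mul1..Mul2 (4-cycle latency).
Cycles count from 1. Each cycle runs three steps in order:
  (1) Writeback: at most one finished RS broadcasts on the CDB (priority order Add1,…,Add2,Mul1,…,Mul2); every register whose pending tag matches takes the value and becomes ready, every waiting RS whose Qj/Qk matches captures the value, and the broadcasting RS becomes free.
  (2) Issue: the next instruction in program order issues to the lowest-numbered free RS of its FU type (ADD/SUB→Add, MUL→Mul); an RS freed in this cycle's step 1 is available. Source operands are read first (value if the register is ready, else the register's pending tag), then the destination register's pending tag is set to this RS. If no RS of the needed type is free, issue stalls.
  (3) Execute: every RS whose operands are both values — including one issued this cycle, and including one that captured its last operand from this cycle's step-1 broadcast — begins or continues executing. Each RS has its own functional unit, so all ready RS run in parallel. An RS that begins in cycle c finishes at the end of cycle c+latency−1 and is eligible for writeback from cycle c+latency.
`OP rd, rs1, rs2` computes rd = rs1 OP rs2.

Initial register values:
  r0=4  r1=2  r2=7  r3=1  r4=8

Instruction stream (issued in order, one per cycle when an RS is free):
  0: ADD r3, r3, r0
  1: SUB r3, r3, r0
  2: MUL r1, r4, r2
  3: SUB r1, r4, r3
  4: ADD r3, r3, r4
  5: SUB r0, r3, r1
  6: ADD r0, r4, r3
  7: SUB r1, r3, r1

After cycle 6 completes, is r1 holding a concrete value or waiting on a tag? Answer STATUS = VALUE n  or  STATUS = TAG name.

STATUS = TAG Add1

  c1: issue ADD r3<-Add1  regs: r0:4,r1:2,r2:7,r3:Add1,r4:8
  c2: issue SUB r3<-Add2  regs: r0:4,r1:2,r2:7,r3:Add2,r4:8
  c3: issue MUL r1<-Mul1  regs: r0:4,r1:Mul1,r2:7,r3:Add2,r4:8
  c4: CDB Add1=5; issue SUB r1<-Add1  regs: r0:4,r1:Add1,r2:7,r3:Add2,r4:8
  c5: stall  regs: r0:4,r1:Add1,r2:7,r3:Add2,r4:8
  c6: stall  regs: r0:4,r1:Add1,r2:7,r3:Add2,r4:8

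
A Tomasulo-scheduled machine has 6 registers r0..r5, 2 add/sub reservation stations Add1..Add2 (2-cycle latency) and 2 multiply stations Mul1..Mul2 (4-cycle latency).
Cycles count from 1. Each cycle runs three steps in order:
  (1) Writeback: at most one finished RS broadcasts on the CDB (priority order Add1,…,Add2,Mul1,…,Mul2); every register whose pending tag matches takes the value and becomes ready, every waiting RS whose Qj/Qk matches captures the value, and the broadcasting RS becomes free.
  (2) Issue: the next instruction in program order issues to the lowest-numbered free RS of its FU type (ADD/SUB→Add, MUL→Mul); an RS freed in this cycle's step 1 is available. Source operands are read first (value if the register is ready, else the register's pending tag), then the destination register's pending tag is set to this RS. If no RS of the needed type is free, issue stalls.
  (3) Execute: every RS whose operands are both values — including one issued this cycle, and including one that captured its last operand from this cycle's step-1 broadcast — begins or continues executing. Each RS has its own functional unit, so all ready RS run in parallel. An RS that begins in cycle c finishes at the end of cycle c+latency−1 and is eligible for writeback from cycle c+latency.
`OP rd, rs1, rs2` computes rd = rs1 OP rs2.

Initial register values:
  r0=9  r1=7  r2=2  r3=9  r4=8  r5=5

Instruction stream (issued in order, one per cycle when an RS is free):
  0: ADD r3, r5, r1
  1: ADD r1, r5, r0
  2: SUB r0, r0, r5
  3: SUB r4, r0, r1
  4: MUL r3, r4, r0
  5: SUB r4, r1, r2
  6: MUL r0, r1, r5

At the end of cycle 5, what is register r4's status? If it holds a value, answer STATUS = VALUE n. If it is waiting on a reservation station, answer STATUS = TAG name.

c1: issue ADD r3<-Add1 | r0:9,r1:7,r2:2,r3:Add1,r4:8,r5:5
c2: issue ADD r1<-Add2 | r0:9,r1:Add2,r2:2,r3:Add1,r4:8,r5:5
c3: CDB Add1=12; issue SUB r0<-Add1 | r0:Add1,r1:Add2,r2:2,r3:12,r4:8,r5:5
c4: CDB Add2=14; issue SUB r4<-Add2 | r0:Add1,r1:14,r2:2,r3:12,r4:Add2,r5:5
c5: CDB Add1=4; issue MUL r3<-Mul1 | r0:4,r1:14,r2:2,r3:Mul1,r4:Add2,r5:5

STATUS = TAG Add2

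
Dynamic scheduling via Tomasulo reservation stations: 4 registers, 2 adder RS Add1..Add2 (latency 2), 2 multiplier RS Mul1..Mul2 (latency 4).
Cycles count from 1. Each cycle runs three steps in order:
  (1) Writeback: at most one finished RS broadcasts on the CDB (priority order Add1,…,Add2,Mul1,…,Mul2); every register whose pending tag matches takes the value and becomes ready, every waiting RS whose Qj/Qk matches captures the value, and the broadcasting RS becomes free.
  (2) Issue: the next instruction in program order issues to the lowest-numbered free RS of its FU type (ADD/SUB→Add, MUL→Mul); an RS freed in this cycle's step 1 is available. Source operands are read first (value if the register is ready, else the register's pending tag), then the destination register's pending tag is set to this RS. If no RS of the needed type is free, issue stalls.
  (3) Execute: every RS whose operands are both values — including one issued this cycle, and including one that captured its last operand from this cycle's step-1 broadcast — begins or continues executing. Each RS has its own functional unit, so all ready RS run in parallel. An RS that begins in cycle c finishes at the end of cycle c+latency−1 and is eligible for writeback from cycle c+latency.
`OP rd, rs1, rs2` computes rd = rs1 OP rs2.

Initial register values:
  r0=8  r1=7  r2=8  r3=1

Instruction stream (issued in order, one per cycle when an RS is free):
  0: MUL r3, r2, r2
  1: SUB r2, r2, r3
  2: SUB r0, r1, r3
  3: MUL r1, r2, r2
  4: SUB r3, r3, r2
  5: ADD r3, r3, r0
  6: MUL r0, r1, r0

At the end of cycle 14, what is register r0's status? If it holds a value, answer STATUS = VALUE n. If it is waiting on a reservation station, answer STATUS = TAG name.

STATUS = TAG Mul1

c1: issue MUL r3<-Mul1 | r0:8,r1:7,r2:8,r3:Mul1
c2: issue SUB r2<-Add1 | r0:8,r1:7,r2:Add1,r3:Mul1
c3: issue SUB r0<-Add2 | r0:Add2,r1:7,r2:Add1,r3:Mul1
c4: issue MUL r1<-Mul2 | r0:Add2,r1:Mul2,r2:Add1,r3:Mul1
c5: CDB Mul1=64; stall | r0:Add2,r1:Mul2,r2:Add1,r3:64
c6: stall | r0:Add2,r1:Mul2,r2:Add1,r3:64
c7: CDB Add1=-56; issue SUB r3<-Add1 | r0:Add2,r1:Mul2,r2:-56,r3:Add1
c8: CDB Add2=-57; issue ADD r3<-Add2 | r0:-57,r1:Mul2,r2:-56,r3:Add2
c9: CDB Add1=120; issue MUL r0<-Mul1 | r0:Mul1,r1:Mul2,r2:-56,r3:Add2
c10: - | r0:Mul1,r1:Mul2,r2:-56,r3:Add2
c11: CDB Add2=63 | r0:Mul1,r1:Mul2,r2:-56,r3:63
c12: CDB Mul2=3136 | r0:Mul1,r1:3136,r2:-56,r3:63
c13: - | r0:Mul1,r1:3136,r2:-56,r3:63
c14: - | r0:Mul1,r1:3136,r2:-56,r3:63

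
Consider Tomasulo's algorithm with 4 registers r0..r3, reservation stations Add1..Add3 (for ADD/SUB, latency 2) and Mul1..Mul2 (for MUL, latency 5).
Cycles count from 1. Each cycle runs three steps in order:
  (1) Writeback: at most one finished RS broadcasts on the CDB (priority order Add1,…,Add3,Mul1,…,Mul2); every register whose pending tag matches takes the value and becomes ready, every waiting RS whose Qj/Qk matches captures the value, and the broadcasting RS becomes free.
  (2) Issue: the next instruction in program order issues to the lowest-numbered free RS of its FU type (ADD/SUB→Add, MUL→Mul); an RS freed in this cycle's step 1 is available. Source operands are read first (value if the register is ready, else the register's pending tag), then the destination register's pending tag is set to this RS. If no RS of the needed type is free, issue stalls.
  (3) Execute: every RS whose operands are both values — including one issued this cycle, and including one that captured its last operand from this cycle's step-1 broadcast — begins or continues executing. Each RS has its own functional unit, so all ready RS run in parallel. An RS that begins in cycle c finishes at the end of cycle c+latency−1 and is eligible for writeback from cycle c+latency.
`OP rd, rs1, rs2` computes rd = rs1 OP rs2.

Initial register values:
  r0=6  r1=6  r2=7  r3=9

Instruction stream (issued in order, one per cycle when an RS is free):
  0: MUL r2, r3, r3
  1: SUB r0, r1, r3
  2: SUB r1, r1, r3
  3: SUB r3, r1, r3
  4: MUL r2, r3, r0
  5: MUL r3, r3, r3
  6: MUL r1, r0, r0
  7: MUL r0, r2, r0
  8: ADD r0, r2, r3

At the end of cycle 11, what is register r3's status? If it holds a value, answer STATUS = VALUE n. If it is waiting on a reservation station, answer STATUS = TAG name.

c1: issue MUL r2<-Mul1 | r0:6,r1:6,r2:Mul1,r3:9
c2: issue SUB r0<-Add1 | r0:Add1,r1:6,r2:Mul1,r3:9
c3: issue SUB r1<-Add2 | r0:Add1,r1:Add2,r2:Mul1,r3:9
c4: CDB Add1=-3; issue SUB r3<-Add1 | r0:-3,r1:Add2,r2:Mul1,r3:Add1
c5: CDB Add2=-3; issue MUL r2<-Mul2 | r0:-3,r1:-3,r2:Mul2,r3:Add1
c6: CDB Mul1=81; issue MUL r3<-Mul1 | r0:-3,r1:-3,r2:Mul2,r3:Mul1
c7: CDB Add1=-12; stall | r0:-3,r1:-3,r2:Mul2,r3:Mul1
c8: stall | r0:-3,r1:-3,r2:Mul2,r3:Mul1
c9: stall | r0:-3,r1:-3,r2:Mul2,r3:Mul1
c10: stall | r0:-3,r1:-3,r2:Mul2,r3:Mul1
c11: stall | r0:-3,r1:-3,r2:Mul2,r3:Mul1

STATUS = TAG Mul1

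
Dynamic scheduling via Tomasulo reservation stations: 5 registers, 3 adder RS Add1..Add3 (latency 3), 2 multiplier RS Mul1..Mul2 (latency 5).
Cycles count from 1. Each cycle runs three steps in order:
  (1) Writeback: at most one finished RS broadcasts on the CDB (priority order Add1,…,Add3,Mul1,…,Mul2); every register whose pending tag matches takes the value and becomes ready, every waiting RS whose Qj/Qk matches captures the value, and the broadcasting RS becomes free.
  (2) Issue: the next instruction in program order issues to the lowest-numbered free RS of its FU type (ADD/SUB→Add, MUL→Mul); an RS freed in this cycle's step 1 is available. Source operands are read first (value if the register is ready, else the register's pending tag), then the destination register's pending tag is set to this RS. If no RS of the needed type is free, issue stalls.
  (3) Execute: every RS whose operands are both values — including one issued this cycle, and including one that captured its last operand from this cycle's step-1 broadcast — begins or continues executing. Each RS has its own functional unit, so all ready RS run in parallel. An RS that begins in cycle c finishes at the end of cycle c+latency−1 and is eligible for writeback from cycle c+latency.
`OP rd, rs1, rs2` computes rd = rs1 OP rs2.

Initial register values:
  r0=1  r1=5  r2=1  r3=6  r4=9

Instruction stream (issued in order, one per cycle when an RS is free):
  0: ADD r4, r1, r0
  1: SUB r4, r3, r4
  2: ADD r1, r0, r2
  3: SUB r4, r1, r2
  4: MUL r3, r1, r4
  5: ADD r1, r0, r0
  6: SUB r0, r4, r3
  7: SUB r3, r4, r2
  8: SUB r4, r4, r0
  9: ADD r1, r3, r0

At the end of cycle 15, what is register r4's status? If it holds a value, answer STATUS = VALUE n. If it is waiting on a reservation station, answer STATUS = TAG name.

c1: issue ADD r4<-Add1 | r0:1,r1:5,r2:1,r3:6,r4:Add1
c2: issue SUB r4<-Add2 | r0:1,r1:5,r2:1,r3:6,r4:Add2
c3: issue ADD r1<-Add3 | r0:1,r1:Add3,r2:1,r3:6,r4:Add2
c4: CDB Add1=6; issue SUB r4<-Add1 | r0:1,r1:Add3,r2:1,r3:6,r4:Add1
c5: issue MUL r3<-Mul1 | r0:1,r1:Add3,r2:1,r3:Mul1,r4:Add1
c6: CDB Add3=2; issue ADD r1<-Add3 | r0:1,r1:Add3,r2:1,r3:Mul1,r4:Add1
c7: CDB Add2=0; issue SUB r0<-Add2 | r0:Add2,r1:Add3,r2:1,r3:Mul1,r4:Add1
c8: stall | r0:Add2,r1:Add3,r2:1,r3:Mul1,r4:Add1
c9: CDB Add1=1; issue SUB r3<-Add1 | r0:Add2,r1:Add3,r2:1,r3:Add1,r4:1
c10: CDB Add3=2; issue SUB r4<-Add3 | r0:Add2,r1:2,r2:1,r3:Add1,r4:Add3
c11: stall | r0:Add2,r1:2,r2:1,r3:Add1,r4:Add3
c12: CDB Add1=0; issue ADD r1<-Add1 | r0:Add2,r1:Add1,r2:1,r3:0,r4:Add3
c13: - | r0:Add2,r1:Add1,r2:1,r3:0,r4:Add3
c14: CDB Mul1=2 | r0:Add2,r1:Add1,r2:1,r3:0,r4:Add3
c15: - | r0:Add2,r1:Add1,r2:1,r3:0,r4:Add3

STATUS = TAG Add3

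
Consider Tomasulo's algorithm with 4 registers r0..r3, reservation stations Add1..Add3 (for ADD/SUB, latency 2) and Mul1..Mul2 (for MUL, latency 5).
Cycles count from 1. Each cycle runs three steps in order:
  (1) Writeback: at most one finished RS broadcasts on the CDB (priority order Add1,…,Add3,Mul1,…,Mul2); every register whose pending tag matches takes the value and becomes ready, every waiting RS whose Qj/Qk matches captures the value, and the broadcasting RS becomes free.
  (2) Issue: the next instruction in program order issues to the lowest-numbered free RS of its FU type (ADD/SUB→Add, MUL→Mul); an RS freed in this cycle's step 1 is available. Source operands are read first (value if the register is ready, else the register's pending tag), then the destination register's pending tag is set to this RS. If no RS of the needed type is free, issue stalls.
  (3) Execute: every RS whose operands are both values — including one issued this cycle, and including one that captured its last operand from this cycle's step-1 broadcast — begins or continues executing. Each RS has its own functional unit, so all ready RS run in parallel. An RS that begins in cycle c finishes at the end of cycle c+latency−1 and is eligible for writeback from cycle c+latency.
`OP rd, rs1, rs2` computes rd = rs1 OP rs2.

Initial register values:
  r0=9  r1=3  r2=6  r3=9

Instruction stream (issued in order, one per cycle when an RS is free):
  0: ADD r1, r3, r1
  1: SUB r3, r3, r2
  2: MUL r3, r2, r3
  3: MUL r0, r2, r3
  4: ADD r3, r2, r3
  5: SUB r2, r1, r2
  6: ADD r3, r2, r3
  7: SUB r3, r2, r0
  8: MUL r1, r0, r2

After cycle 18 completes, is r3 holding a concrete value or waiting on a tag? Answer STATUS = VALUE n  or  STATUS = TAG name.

STATUS = VALUE -102

cycle 1: issue ADD r1<-Add1 // r0:9,r1:Add1,r2:6,r3:9
cycle 2: issue SUB r3<-Add2 // r0:9,r1:Add1,r2:6,r3:Add2
cycle 3: CDB Add1=12; issue MUL r3<-Mul1 // r0:9,r1:12,r2:6,r3:Mul1
cycle 4: CDB Add2=3; issue MUL r0<-Mul2 // r0:Mul2,r1:12,r2:6,r3:Mul1
cycle 5: issue ADD r3<-Add1 // r0:Mul2,r1:12,r2:6,r3:Add1
cycle 6: issue SUB r2<-Add2 // r0:Mul2,r1:12,r2:Add2,r3:Add1
cycle 7: issue ADD r3<-Add3 // r0:Mul2,r1:12,r2:Add2,r3:Add3
cycle 8: CDB Add2=6; issue SUB r3<-Add2 // r0:Mul2,r1:12,r2:6,r3:Add2
cycle 9: CDB Mul1=18; issue MUL r1<-Mul1 // r0:Mul2,r1:Mul1,r2:6,r3:Add2
cycle 10: - // r0:Mul2,r1:Mul1,r2:6,r3:Add2
cycle 11: CDB Add1=24 // r0:Mul2,r1:Mul1,r2:6,r3:Add2
cycle 12: - // r0:Mul2,r1:Mul1,r2:6,r3:Add2
cycle 13: CDB Add3=30 // r0:Mul2,r1:Mul1,r2:6,r3:Add2
cycle 14: CDB Mul2=108 // r0:108,r1:Mul1,r2:6,r3:Add2
cycle 15: - // r0:108,r1:Mul1,r2:6,r3:Add2
cycle 16: CDB Add2=-102 // r0:108,r1:Mul1,r2:6,r3:-102
cycle 17: - // r0:108,r1:Mul1,r2:6,r3:-102
cycle 18: - // r0:108,r1:Mul1,r2:6,r3:-102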